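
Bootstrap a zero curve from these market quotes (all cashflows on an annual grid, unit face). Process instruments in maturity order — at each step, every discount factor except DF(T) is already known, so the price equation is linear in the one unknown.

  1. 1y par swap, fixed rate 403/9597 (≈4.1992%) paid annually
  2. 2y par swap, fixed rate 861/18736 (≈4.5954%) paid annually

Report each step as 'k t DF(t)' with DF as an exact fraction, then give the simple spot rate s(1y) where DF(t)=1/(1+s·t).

step 1 [1y] swap r/1=403/9597: DF=(1 − 403/9597·(0))/(1+403/9597) = 9597/10000 ≈ 0.959700
step 2 [2y] swap r/1=861/18736: DF=(1 − 861/18736·(0.959700))/(1+861/18736) = 9139/10000 ≈ 0.913900

1 1 9597/10000
2 2 9139/10000
s(1y) = (1/(9597/10000) − 1)/(1) = 403/9597 ≈ 4.1992%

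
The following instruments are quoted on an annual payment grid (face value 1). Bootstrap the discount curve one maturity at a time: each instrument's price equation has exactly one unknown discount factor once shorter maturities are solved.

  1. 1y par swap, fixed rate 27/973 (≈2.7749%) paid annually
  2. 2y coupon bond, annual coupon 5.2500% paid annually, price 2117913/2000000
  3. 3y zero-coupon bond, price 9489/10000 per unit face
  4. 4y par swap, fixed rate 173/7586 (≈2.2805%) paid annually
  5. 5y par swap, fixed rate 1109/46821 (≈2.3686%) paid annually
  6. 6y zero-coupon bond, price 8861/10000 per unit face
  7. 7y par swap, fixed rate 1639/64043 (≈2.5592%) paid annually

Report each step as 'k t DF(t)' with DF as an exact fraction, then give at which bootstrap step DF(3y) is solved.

1 1 973/1000
2 2 1197/1250
3 3 9489/10000
4 4 1827/2000
5 5 8891/10000
6 6 8861/10000
7 7 8361/10000
DF(3y) is solved at step 3

step 1 [1y] swap r/1=27/973: DF=(1 − 27/973·(0))/(1+27/973) = 973/1000 ≈ 0.973000
step 2 [2y] bond c/1=21/400: DF=(2117913/2000000 − 21/400·(0.973000))/(1+21/400) = 1197/1250 ≈ 0.957600
step 3 [3y] zero: DF = P = 9489/10000 ≈ 0.948900
step 4 [4y] swap r/1=173/7586: DF=(1 − 173/7586·(0.973000+0.957600+0.948900))/(1+173/7586) = 1827/2000 ≈ 0.913500
step 5 [5y] swap r/1=1109/46821: DF=(1 − 1109/46821·(0.973000+0.957600+0.948900+0.913500))/(1+1109/46821) = 8891/10000 ≈ 0.889100
step 6 [6y] zero: DF = P = 8861/10000 ≈ 0.886100
step 7 [7y] swap r/1=1639/64043: DF=(1 − 1639/64043·(0.973000+0.957600+0.948900+0.913500+0.889100+0.886100))/(1+1639/64043) = 8361/10000 ≈ 0.836100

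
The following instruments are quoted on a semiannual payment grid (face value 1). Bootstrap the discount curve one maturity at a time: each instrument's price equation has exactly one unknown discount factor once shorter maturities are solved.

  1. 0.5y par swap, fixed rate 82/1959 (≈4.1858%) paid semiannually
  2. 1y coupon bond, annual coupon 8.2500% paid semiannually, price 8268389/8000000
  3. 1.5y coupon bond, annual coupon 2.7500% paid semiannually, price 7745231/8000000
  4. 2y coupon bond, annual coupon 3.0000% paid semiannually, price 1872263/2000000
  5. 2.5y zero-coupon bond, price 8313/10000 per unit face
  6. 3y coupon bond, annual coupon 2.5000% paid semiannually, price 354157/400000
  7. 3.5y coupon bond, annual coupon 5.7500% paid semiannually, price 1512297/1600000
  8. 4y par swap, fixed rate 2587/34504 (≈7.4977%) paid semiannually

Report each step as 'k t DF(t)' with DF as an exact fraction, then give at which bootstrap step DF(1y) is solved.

1 1/2 1959/2000
2 1 4769/5000
3 3/2 1161/1250
4 2 22/25
5 5/2 8313/10000
6 3 409/500
7 7/2 7681/10000
8 4 7413/10000
DF(1y) is solved at step 2

step 1 [0.5y] swap r/2=41/1959: DF=(1 − 41/1959·(0))/(1+41/1959) = 1959/2000 ≈ 0.979500
step 2 [1y] bond c/2=33/800: DF=(8268389/8000000 − 33/800·(0.979500))/(1+33/800) = 4769/5000 ≈ 0.953800
step 3 [1.5y] bond c/2=11/800: DF=(7745231/8000000 − 11/800·(0.979500+0.953800))/(1+11/800) = 1161/1250 ≈ 0.928800
step 4 [2y] bond c/2=3/200: DF=(1872263/2000000 − 3/200·(0.979500+0.953800+0.928800))/(1+3/200) = 22/25 ≈ 0.880000
step 5 [2.5y] zero: DF = P = 8313/10000 ≈ 0.831300
step 6 [3y] bond c/2=1/80: DF=(354157/400000 − 1/80·(0.979500+0.953800+0.928800+0.880000+0.831300))/(1+1/80) = 409/500 ≈ 0.818000
step 7 [3.5y] bond c/2=23/800: DF=(1512297/1600000 − 23/800·(0.979500+0.953800+0.928800+0.880000+0.831300+0.818000))/(1+23/800) = 7681/10000 ≈ 0.768100
step 8 [4y] swap r/2=2587/69008: DF=(1 − 2587/69008·(0.979500+0.953800+0.928800+0.880000+0.831300+0.818000+0.768100))/(1+2587/69008) = 7413/10000 ≈ 0.741300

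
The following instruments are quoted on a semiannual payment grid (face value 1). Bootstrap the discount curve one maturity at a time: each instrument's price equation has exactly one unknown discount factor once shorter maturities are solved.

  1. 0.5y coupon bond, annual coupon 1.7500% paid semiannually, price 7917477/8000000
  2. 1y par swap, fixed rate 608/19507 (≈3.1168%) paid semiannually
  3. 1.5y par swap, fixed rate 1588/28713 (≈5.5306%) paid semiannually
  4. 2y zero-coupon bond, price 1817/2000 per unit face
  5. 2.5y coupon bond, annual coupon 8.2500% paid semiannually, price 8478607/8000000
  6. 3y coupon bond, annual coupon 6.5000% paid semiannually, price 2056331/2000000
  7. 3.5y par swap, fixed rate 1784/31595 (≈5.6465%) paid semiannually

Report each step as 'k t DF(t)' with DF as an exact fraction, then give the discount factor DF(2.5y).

1 1/2 9811/10000
2 1 606/625
3 3/2 4603/5000
4 2 1817/2000
5 5/2 8681/10000
6 3 1699/2000
7 7/2 1027/1250
DF(2.5y) = 8681/10000 ≈ 0.868100

step 1 [0.5y] bond c/2=7/800: DF=(7917477/8000000 − 7/800·(0))/(1+7/800) = 9811/10000 ≈ 0.981100
step 2 [1y] swap r/2=304/19507: DF=(1 − 304/19507·(0.981100))/(1+304/19507) = 606/625 ≈ 0.969600
step 3 [1.5y] swap r/2=794/28713: DF=(1 − 794/28713·(0.981100+0.969600))/(1+794/28713) = 4603/5000 ≈ 0.920600
step 4 [2y] zero: DF = P = 1817/2000 ≈ 0.908500
step 5 [2.5y] bond c/2=33/800: DF=(8478607/8000000 − 33/800·(0.981100+0.969600+0.920600+0.908500))/(1+33/800) = 8681/10000 ≈ 0.868100
step 6 [3y] bond c/2=13/400: DF=(2056331/2000000 − 13/400·(0.981100+0.969600+0.920600+0.908500+0.868100))/(1+13/400) = 1699/2000 ≈ 0.849500
step 7 [3.5y] swap r/2=892/31595: DF=(1 − 892/31595·(0.981100+0.969600+0.920600+0.908500+0.868100+0.849500))/(1+892/31595) = 1027/1250 ≈ 0.821600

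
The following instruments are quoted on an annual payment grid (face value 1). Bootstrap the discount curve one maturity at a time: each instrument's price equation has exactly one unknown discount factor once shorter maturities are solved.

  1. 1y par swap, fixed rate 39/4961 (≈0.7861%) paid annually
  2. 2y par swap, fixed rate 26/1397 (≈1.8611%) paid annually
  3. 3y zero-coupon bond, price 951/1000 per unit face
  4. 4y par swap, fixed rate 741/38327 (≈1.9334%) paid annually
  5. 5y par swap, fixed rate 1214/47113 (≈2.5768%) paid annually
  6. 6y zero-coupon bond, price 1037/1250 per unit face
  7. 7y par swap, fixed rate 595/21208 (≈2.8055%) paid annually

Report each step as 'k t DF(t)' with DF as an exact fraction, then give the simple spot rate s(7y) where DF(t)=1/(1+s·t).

1 1 4961/5000
2 2 2409/2500
3 3 951/1000
4 4 9259/10000
5 5 4393/5000
6 6 1037/1250
7 7 1643/2000
s(7y) = (1/(1643/2000) − 1)/(7) = 51/1643 ≈ 3.1041%

step 1 [1y] swap r/1=39/4961: DF=(1 − 39/4961·(0))/(1+39/4961) = 4961/5000 ≈ 0.992200
step 2 [2y] swap r/1=26/1397: DF=(1 − 26/1397·(0.992200))/(1+26/1397) = 2409/2500 ≈ 0.963600
step 3 [3y] zero: DF = P = 951/1000 ≈ 0.951000
step 4 [4y] swap r/1=741/38327: DF=(1 − 741/38327·(0.992200+0.963600+0.951000))/(1+741/38327) = 9259/10000 ≈ 0.925900
step 5 [5y] swap r/1=1214/47113: DF=(1 − 1214/47113·(0.992200+0.963600+0.951000+0.925900))/(1+1214/47113) = 4393/5000 ≈ 0.878600
step 6 [6y] zero: DF = P = 1037/1250 ≈ 0.829600
step 7 [7y] swap r/1=595/21208: DF=(1 − 595/21208·(0.992200+0.963600+0.951000+0.925900+0.878600+0.829600))/(1+595/21208) = 1643/2000 ≈ 0.821500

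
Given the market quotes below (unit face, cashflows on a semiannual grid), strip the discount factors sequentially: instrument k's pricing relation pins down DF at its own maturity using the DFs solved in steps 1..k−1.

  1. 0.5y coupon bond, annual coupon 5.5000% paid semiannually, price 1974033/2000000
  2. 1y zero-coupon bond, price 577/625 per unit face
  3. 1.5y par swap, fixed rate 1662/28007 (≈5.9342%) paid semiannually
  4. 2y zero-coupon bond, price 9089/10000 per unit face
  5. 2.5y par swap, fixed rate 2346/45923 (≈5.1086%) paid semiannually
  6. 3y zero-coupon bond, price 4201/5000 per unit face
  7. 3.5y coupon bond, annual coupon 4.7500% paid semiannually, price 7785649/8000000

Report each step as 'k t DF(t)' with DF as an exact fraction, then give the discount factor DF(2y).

step 1 [0.5y] bond c/2=11/400: DF=(1974033/2000000 − 11/400·(0))/(1+11/400) = 4803/5000 ≈ 0.960600
step 2 [1y] zero: DF = P = 577/625 ≈ 0.923200
step 3 [1.5y] swap r/2=831/28007: DF=(1 − 831/28007·(0.960600+0.923200))/(1+831/28007) = 9169/10000 ≈ 0.916900
step 4 [2y] zero: DF = P = 9089/10000 ≈ 0.908900
step 5 [2.5y] swap r/2=1173/45923: DF=(1 − 1173/45923·(0.960600+0.923200+0.916900+0.908900))/(1+1173/45923) = 8827/10000 ≈ 0.882700
step 6 [3y] zero: DF = P = 4201/5000 ≈ 0.840200
step 7 [3.5y] bond c/2=19/800: DF=(7785649/8000000 − 19/800·(0.960600+0.923200+0.916900+0.908900+0.882700+0.840200))/(1+19/800) = 4123/5000 ≈ 0.824600

1 1/2 4803/5000
2 1 577/625
3 3/2 9169/10000
4 2 9089/10000
5 5/2 8827/10000
6 3 4201/5000
7 7/2 4123/5000
DF(2y) = 9089/10000 ≈ 0.908900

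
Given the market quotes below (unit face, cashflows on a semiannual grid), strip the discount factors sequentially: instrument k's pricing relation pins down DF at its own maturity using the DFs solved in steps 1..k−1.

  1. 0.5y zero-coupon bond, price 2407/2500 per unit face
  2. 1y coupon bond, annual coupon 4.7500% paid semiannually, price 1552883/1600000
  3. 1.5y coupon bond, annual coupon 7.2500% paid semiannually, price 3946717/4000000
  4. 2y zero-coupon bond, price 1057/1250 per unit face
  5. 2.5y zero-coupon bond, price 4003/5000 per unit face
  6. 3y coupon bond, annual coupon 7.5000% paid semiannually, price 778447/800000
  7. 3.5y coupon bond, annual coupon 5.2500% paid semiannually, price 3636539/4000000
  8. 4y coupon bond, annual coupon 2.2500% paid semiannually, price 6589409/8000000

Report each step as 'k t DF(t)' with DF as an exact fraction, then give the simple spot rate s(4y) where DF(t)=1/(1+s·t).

step 1 [0.5y] zero: DF = P = 2407/2500 ≈ 0.962800
step 2 [1y] bond c/2=19/800: DF=(1552883/1600000 − 19/800·(0.962800))/(1+19/800) = 9257/10000 ≈ 0.925700
step 3 [1.5y] bond c/2=29/800: DF=(3946717/4000000 − 29/800·(0.962800+0.925700))/(1+29/800) = 8861/10000 ≈ 0.886100
step 4 [2y] zero: DF = P = 1057/1250 ≈ 0.845600
step 5 [2.5y] zero: DF = P = 4003/5000 ≈ 0.800600
step 6 [3y] bond c/2=3/80: DF=(778447/800000 − 3/80·(0.962800+0.925700+0.886100+0.845600+0.800600))/(1+3/80) = 7781/10000 ≈ 0.778100
step 7 [3.5y] bond c/2=21/800: DF=(3636539/4000000 − 21/800·(0.962800+0.925700+0.886100+0.845600+0.800600+0.778100))/(1+21/800) = 7529/10000 ≈ 0.752900
step 8 [4y] bond c/2=9/800: DF=(6589409/8000000 − 9/800·(0.962800+0.925700+0.886100+0.845600+0.800600+0.778100+0.752900))/(1+9/800) = 7483/10000 ≈ 0.748300

1 1/2 2407/2500
2 1 9257/10000
3 3/2 8861/10000
4 2 1057/1250
5 5/2 4003/5000
6 3 7781/10000
7 7/2 7529/10000
8 4 7483/10000
s(4y) = (1/(7483/10000) − 1)/(4) = 2517/29932 ≈ 8.4091%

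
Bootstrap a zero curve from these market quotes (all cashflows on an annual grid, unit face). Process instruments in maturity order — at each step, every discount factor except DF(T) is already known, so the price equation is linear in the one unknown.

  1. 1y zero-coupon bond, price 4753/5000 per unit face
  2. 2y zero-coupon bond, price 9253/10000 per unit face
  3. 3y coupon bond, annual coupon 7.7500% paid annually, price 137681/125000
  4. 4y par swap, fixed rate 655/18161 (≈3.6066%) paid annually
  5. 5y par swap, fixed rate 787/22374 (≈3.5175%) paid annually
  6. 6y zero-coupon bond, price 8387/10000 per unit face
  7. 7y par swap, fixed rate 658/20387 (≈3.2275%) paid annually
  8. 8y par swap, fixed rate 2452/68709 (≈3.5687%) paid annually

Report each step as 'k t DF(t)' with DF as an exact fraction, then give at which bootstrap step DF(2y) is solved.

1 1 4753/5000
2 2 9253/10000
3 3 8873/10000
4 4 869/1000
5 5 4213/5000
6 6 8387/10000
7 7 4013/5000
8 8 1887/2500
DF(2y) is solved at step 2

step 1 [1y] zero: DF = P = 4753/5000 ≈ 0.950600
step 2 [2y] zero: DF = P = 9253/10000 ≈ 0.925300
step 3 [3y] bond c/1=31/400: DF=(137681/125000 − 31/400·(0.950600+0.925300))/(1+31/400) = 8873/10000 ≈ 0.887300
step 4 [4y] swap r/1=655/18161: DF=(1 − 655/18161·(0.950600+0.925300+0.887300))/(1+655/18161) = 869/1000 ≈ 0.869000
step 5 [5y] swap r/1=787/22374: DF=(1 − 787/22374·(0.950600+0.925300+0.887300+0.869000))/(1+787/22374) = 4213/5000 ≈ 0.842600
step 6 [6y] zero: DF = P = 8387/10000 ≈ 0.838700
step 7 [7y] swap r/1=658/20387: DF=(1 − 658/20387·(0.950600+0.925300+0.887300+0.869000+0.842600+0.838700))/(1+658/20387) = 4013/5000 ≈ 0.802600
step 8 [8y] swap r/1=2452/68709: DF=(1 − 2452/68709·(0.950600+0.925300+0.887300+0.869000+0.842600+0.838700+0.802600))/(1+2452/68709) = 1887/2500 ≈ 0.754800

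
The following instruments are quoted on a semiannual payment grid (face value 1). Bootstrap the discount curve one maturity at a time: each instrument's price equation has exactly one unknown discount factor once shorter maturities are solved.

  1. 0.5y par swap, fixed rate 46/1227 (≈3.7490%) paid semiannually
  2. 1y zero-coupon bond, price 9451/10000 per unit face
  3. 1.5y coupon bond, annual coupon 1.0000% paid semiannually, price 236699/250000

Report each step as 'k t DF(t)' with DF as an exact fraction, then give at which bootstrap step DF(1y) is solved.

1 1/2 1227/1250
2 1 9451/10000
3 3/2 373/400
DF(1y) is solved at step 2

step 1 [0.5y] swap r/2=23/1227: DF=(1 − 23/1227·(0))/(1+23/1227) = 1227/1250 ≈ 0.981600
step 2 [1y] zero: DF = P = 9451/10000 ≈ 0.945100
step 3 [1.5y] bond c/2=1/200: DF=(236699/250000 − 1/200·(0.981600+0.945100))/(1+1/200) = 373/400 ≈ 0.932500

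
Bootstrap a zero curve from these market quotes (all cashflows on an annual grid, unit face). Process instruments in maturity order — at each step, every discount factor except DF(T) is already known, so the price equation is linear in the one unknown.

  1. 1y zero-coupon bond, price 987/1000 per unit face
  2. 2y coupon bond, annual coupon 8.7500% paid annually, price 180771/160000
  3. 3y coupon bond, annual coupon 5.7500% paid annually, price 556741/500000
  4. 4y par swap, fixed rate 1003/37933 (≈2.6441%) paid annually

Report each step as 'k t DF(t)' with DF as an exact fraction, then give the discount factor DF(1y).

1 1 987/1000
2 2 1919/2000
3 3 9471/10000
4 4 8997/10000
DF(1y) = 987/1000 ≈ 0.987000

step 1 [1y] zero: DF = P = 987/1000 ≈ 0.987000
step 2 [2y] bond c/1=7/80: DF=(180771/160000 − 7/80·(0.987000))/(1+7/80) = 1919/2000 ≈ 0.959500
step 3 [3y] bond c/1=23/400: DF=(556741/500000 − 23/400·(0.987000+0.959500))/(1+23/400) = 9471/10000 ≈ 0.947100
step 4 [4y] swap r/1=1003/37933: DF=(1 − 1003/37933·(0.987000+0.959500+0.947100))/(1+1003/37933) = 8997/10000 ≈ 0.899700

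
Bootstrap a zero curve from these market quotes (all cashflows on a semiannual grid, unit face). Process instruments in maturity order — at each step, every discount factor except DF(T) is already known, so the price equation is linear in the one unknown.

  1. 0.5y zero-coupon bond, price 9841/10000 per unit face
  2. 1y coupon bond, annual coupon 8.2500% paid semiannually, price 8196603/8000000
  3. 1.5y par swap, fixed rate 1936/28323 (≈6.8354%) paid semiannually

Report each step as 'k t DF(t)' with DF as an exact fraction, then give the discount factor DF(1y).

1 1/2 9841/10000
2 1 189/200
3 3/2 1129/1250
DF(1y) = 189/200 ≈ 0.945000

step 1 [0.5y] zero: DF = P = 9841/10000 ≈ 0.984100
step 2 [1y] bond c/2=33/800: DF=(8196603/8000000 − 33/800·(0.984100))/(1+33/800) = 189/200 ≈ 0.945000
step 3 [1.5y] swap r/2=968/28323: DF=(1 − 968/28323·(0.984100+0.945000))/(1+968/28323) = 1129/1250 ≈ 0.903200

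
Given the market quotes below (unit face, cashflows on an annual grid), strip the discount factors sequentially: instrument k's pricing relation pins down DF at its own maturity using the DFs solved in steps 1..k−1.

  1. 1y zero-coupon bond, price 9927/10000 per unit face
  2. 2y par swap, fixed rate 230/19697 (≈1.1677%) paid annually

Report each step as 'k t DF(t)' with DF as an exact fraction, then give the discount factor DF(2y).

step 1 [1y] zero: DF = P = 9927/10000 ≈ 0.992700
step 2 [2y] swap r/1=230/19697: DF=(1 − 230/19697·(0.992700))/(1+230/19697) = 977/1000 ≈ 0.977000

1 1 9927/10000
2 2 977/1000
DF(2y) = 977/1000 ≈ 0.977000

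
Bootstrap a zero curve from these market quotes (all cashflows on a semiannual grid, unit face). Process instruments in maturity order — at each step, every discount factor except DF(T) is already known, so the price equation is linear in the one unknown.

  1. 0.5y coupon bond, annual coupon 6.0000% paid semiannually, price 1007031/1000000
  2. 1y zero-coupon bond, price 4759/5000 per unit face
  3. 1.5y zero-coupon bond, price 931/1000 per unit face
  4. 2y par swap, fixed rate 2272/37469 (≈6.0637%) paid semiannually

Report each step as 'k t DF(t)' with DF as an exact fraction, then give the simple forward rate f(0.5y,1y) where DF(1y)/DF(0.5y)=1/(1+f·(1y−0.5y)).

step 1 [0.5y] bond c/2=3/100: DF=(1007031/1000000 − 3/100·(0))/(1+3/100) = 9777/10000 ≈ 0.977700
step 2 [1y] zero: DF = P = 4759/5000 ≈ 0.951800
step 3 [1.5y] zero: DF = P = 931/1000 ≈ 0.931000
step 4 [2y] swap r/2=1136/37469: DF=(1 − 1136/37469·(0.977700+0.951800+0.931000))/(1+1136/37469) = 554/625 ≈ 0.886400

1 1/2 9777/10000
2 1 4759/5000
3 3/2 931/1000
4 2 554/625
f(0.5y,1y) = ((9777/10000)/(4759/5000) − 1)/(1/2) = 259/4759 ≈ 5.4423%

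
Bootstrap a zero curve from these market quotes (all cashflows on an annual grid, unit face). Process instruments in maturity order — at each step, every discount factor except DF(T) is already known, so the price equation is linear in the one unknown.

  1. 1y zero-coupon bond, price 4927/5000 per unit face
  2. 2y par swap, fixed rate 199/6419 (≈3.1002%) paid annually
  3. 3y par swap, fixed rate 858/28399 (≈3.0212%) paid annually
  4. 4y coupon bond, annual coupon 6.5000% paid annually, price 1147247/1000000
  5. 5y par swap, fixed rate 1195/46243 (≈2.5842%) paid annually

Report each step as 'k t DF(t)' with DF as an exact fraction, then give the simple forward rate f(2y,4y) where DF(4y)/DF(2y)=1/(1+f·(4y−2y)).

step 1 [1y] zero: DF = P = 4927/5000 ≈ 0.985400
step 2 [2y] swap r/1=199/6419: DF=(1 − 199/6419·(0.985400))/(1+199/6419) = 9403/10000 ≈ 0.940300
step 3 [3y] swap r/1=858/28399: DF=(1 − 858/28399·(0.985400+0.940300))/(1+858/28399) = 4571/5000 ≈ 0.914200
step 4 [4y] bond c/1=13/200: DF=(1147247/1000000 − 13/200·(0.985400+0.940300+0.914200))/(1+13/200) = 9039/10000 ≈ 0.903900
step 5 [5y] swap r/1=1195/46243: DF=(1 − 1195/46243·(0.985400+0.940300+0.914200+0.903900))/(1+1195/46243) = 1761/2000 ≈ 0.880500

1 1 4927/5000
2 2 9403/10000
3 3 4571/5000
4 4 9039/10000
5 5 1761/2000
f(2y,4y) = ((9403/10000)/(9039/10000) − 1)/(2) = 182/9039 ≈ 2.0135%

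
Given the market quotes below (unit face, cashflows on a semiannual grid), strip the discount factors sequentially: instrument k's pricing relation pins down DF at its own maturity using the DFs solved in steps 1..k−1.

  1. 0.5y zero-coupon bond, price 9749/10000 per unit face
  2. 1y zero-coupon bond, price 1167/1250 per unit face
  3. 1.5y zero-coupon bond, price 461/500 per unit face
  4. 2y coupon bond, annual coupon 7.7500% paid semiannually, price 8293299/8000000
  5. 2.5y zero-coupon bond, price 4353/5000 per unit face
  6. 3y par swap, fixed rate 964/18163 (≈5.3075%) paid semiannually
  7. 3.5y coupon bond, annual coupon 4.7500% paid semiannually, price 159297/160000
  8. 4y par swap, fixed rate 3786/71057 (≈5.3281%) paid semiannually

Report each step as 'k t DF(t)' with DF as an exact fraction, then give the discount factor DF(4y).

1 1/2 9749/10000
2 1 1167/1250
3 3/2 461/500
4 2 2231/2500
5 5/2 4353/5000
6 3 4277/5000
7 7/2 8461/10000
8 4 8107/10000
DF(4y) = 8107/10000 ≈ 0.810700

step 1 [0.5y] zero: DF = P = 9749/10000 ≈ 0.974900
step 2 [1y] zero: DF = P = 1167/1250 ≈ 0.933600
step 3 [1.5y] zero: DF = P = 461/500 ≈ 0.922000
step 4 [2y] bond c/2=31/800: DF=(8293299/8000000 − 31/800·(0.974900+0.933600+0.922000))/(1+31/800) = 2231/2500 ≈ 0.892400
step 5 [2.5y] zero: DF = P = 4353/5000 ≈ 0.870600
step 6 [3y] swap r/2=482/18163: DF=(1 − 482/18163·(0.974900+0.933600+0.922000+0.892400+0.870600))/(1+482/18163) = 4277/5000 ≈ 0.855400
step 7 [3.5y] bond c/2=19/800: DF=(159297/160000 − 19/800·(0.974900+0.933600+0.922000+0.892400+0.870600+0.855400))/(1+19/800) = 8461/10000 ≈ 0.846100
step 8 [4y] swap r/2=1893/71057: DF=(1 − 1893/71057·(0.974900+0.933600+0.922000+0.892400+0.870600+0.855400+0.846100))/(1+1893/71057) = 8107/10000 ≈ 0.810700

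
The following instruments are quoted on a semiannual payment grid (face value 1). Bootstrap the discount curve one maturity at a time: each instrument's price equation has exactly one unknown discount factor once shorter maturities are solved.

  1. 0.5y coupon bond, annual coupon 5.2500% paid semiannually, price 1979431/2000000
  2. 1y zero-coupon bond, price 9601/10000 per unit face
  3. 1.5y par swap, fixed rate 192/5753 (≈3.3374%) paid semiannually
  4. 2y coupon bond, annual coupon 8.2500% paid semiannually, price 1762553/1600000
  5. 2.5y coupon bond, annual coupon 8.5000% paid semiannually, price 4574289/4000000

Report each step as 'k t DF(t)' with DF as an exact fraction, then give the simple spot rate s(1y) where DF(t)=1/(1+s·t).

step 1 [0.5y] bond c/2=21/800: DF=(1979431/2000000 − 21/800·(0))/(1+21/800) = 2411/2500 ≈ 0.964400
step 2 [1y] zero: DF = P = 9601/10000 ≈ 0.960100
step 3 [1.5y] swap r/2=96/5753: DF=(1 − 96/5753·(0.964400+0.960100))/(1+96/5753) = 119/125 ≈ 0.952000
step 4 [2y] bond c/2=33/800: DF=(1762553/1600000 − 33/800·(0.964400+0.960100+0.952000))/(1+33/800) = 118/125 ≈ 0.944000
step 5 [2.5y] bond c/2=17/400: DF=(4574289/4000000 − 17/400·(0.964400+0.960100+0.952000+0.944000))/(1+17/400) = 2353/2500 ≈ 0.941200

1 1/2 2411/2500
2 1 9601/10000
3 3/2 119/125
4 2 118/125
5 5/2 2353/2500
s(1y) = (1/(9601/10000) − 1)/(1) = 399/9601 ≈ 4.1558%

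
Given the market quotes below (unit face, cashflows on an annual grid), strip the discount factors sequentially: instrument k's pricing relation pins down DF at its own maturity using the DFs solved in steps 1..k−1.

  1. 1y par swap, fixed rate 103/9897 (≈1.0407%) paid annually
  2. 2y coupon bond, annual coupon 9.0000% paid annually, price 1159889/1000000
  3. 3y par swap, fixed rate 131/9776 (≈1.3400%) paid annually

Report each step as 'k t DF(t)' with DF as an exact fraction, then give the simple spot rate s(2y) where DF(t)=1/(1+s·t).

1 1 9897/10000
2 2 614/625
3 3 9607/10000
s(2y) = (1/(614/625) − 1)/(2) = 11/1228 ≈ 0.8958%

step 1 [1y] swap r/1=103/9897: DF=(1 − 103/9897·(0))/(1+103/9897) = 9897/10000 ≈ 0.989700
step 2 [2y] bond c/1=9/100: DF=(1159889/1000000 − 9/100·(0.989700))/(1+9/100) = 614/625 ≈ 0.982400
step 3 [3y] swap r/1=131/9776: DF=(1 − 131/9776·(0.989700+0.982400))/(1+131/9776) = 9607/10000 ≈ 0.960700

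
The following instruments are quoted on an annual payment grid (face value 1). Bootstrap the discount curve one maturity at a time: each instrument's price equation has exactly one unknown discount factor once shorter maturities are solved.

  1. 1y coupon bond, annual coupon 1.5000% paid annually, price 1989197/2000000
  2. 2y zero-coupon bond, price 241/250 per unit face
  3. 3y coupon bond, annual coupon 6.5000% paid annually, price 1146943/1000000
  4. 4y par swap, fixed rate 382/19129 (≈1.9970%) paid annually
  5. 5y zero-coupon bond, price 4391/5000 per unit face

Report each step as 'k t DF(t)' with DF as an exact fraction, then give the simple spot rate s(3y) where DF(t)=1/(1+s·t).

step 1 [1y] bond c/1=3/200: DF=(1989197/2000000 − 3/200·(0))/(1+3/200) = 9799/10000 ≈ 0.979900
step 2 [2y] zero: DF = P = 241/250 ≈ 0.964000
step 3 [3y] bond c/1=13/200: DF=(1146943/1000000 − 13/200·(0.979900+0.964000))/(1+13/200) = 9583/10000 ≈ 0.958300
step 4 [4y] swap r/1=382/19129: DF=(1 − 382/19129·(0.979900+0.964000+0.958300))/(1+382/19129) = 2309/2500 ≈ 0.923600
step 5 [5y] zero: DF = P = 4391/5000 ≈ 0.878200

1 1 9799/10000
2 2 241/250
3 3 9583/10000
4 4 2309/2500
5 5 4391/5000
s(3y) = (1/(9583/10000) − 1)/(3) = 139/9583 ≈ 1.4505%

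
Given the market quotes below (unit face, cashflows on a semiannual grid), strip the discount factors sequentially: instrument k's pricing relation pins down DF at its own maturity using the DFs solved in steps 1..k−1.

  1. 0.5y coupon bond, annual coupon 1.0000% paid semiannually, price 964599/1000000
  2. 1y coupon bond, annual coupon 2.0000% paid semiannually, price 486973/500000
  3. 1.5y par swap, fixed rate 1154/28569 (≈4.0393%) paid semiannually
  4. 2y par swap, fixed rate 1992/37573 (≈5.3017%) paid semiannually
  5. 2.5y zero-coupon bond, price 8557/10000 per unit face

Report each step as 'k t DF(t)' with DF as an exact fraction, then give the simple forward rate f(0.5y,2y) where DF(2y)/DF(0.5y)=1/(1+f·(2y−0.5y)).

1 1/2 4799/5000
2 1 2387/2500
3 3/2 9423/10000
4 2 2251/2500
5 5/2 8557/10000
f(0.5y,2y) = ((4799/5000)/(2251/2500) − 1)/(3/2) = 99/2251 ≈ 4.3980%

step 1 [0.5y] bond c/2=1/200: DF=(964599/1000000 − 1/200·(0))/(1+1/200) = 4799/5000 ≈ 0.959800
step 2 [1y] bond c/2=1/100: DF=(486973/500000 − 1/100·(0.959800))/(1+1/100) = 2387/2500 ≈ 0.954800
step 3 [1.5y] swap r/2=577/28569: DF=(1 − 577/28569·(0.959800+0.954800))/(1+577/28569) = 9423/10000 ≈ 0.942300
step 4 [2y] swap r/2=996/37573: DF=(1 − 996/37573·(0.959800+0.954800+0.942300))/(1+996/37573) = 2251/2500 ≈ 0.900400
step 5 [2.5y] zero: DF = P = 8557/10000 ≈ 0.855700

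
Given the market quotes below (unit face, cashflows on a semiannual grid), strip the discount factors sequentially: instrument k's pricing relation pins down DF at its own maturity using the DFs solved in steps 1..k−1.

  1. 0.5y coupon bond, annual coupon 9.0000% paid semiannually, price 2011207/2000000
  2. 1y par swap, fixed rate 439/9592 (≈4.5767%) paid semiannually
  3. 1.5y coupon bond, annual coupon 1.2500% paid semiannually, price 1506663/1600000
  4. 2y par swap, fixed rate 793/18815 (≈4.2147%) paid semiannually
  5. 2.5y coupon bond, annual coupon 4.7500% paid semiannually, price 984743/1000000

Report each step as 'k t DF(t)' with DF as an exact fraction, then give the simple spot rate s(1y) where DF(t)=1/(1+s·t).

step 1 [0.5y] bond c/2=9/200: DF=(2011207/2000000 − 9/200·(0))/(1+9/200) = 9623/10000 ≈ 0.962300
step 2 [1y] swap r/2=439/19184: DF=(1 − 439/19184·(0.962300))/(1+439/19184) = 9561/10000 ≈ 0.956100
step 3 [1.5y] bond c/2=1/160: DF=(1506663/1600000 − 1/160·(0.962300+0.956100))/(1+1/160) = 9239/10000 ≈ 0.923900
step 4 [2y] swap r/2=793/37630: DF=(1 − 793/37630·(0.962300+0.956100+0.923900))/(1+793/37630) = 9207/10000 ≈ 0.920700
step 5 [2.5y] bond c/2=19/800: DF=(984743/1000000 − 19/800·(0.962300+0.956100+0.923900+0.920700))/(1+19/800) = 4373/5000 ≈ 0.874600

1 1/2 9623/10000
2 1 9561/10000
3 3/2 9239/10000
4 2 9207/10000
5 5/2 4373/5000
s(1y) = (1/(9561/10000) − 1)/(1) = 439/9561 ≈ 4.5916%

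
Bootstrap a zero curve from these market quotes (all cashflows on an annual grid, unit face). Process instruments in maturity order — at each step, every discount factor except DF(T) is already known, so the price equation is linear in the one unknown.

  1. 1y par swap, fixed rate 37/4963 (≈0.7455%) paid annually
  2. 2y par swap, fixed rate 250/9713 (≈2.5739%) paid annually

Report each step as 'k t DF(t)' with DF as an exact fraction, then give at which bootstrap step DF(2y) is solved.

1 1 4963/5000
2 2 19/20
DF(2y) is solved at step 2

step 1 [1y] swap r/1=37/4963: DF=(1 − 37/4963·(0))/(1+37/4963) = 4963/5000 ≈ 0.992600
step 2 [2y] swap r/1=250/9713: DF=(1 − 250/9713·(0.992600))/(1+250/9713) = 19/20 ≈ 0.950000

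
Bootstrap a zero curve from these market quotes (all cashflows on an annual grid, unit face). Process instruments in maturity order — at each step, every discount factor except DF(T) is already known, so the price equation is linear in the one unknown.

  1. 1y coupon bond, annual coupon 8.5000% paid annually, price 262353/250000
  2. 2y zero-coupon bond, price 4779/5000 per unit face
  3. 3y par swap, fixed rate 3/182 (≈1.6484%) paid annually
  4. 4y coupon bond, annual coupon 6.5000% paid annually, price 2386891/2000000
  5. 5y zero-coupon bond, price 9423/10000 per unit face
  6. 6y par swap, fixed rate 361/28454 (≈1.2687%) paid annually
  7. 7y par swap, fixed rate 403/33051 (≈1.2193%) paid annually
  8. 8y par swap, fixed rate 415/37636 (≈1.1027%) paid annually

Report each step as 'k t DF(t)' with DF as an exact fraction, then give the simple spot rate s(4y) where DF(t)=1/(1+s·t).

step 1 [1y] bond c/1=17/200: DF=(262353/250000 − 17/200·(0))/(1+17/200) = 1209/1250 ≈ 0.967200
step 2 [2y] zero: DF = P = 4779/5000 ≈ 0.955800
step 3 [3y] swap r/1=3/182: DF=(1 − 3/182·(0.967200+0.955800))/(1+3/182) = 4763/5000 ≈ 0.952600
step 4 [4y] bond c/1=13/200: DF=(2386891/2000000 − 13/200·(0.967200+0.955800+0.952600))/(1+13/200) = 9451/10000 ≈ 0.945100
step 5 [5y] zero: DF = P = 9423/10000 ≈ 0.942300
step 6 [6y] swap r/1=361/28454: DF=(1 − 361/28454·(0.967200+0.955800+0.952600+0.945100+0.942300))/(1+361/28454) = 4639/5000 ≈ 0.927800
step 7 [7y] swap r/1=403/33051: DF=(1 − 403/33051·(0.967200+0.955800+0.952600+0.945100+0.942300+0.927800))/(1+403/33051) = 4597/5000 ≈ 0.919400
step 8 [8y] swap r/1=415/37636: DF=(1 − 415/37636·(0.967200+0.955800+0.952600+0.945100+0.942300+0.927800+0.919400))/(1+415/37636) = 917/1000 ≈ 0.917000

1 1 1209/1250
2 2 4779/5000
3 3 4763/5000
4 4 9451/10000
5 5 9423/10000
6 6 4639/5000
7 7 4597/5000
8 8 917/1000
s(4y) = (1/(9451/10000) − 1)/(4) = 549/37804 ≈ 1.4522%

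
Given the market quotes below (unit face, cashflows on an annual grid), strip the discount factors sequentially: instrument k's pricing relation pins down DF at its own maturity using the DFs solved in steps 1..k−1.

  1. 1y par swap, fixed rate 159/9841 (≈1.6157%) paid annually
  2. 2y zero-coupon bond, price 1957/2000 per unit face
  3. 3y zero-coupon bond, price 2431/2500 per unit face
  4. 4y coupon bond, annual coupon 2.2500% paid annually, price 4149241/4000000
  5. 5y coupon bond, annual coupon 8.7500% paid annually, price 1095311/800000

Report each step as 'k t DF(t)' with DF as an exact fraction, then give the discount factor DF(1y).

1 1 9841/10000
2 2 1957/2000
3 3 2431/2500
4 4 9499/10000
5 5 1183/1250
DF(1y) = 9841/10000 ≈ 0.984100

step 1 [1y] swap r/1=159/9841: DF=(1 − 159/9841·(0))/(1+159/9841) = 9841/10000 ≈ 0.984100
step 2 [2y] zero: DF = P = 1957/2000 ≈ 0.978500
step 3 [3y] zero: DF = P = 2431/2500 ≈ 0.972400
step 4 [4y] bond c/1=9/400: DF=(4149241/4000000 − 9/400·(0.984100+0.978500+0.972400))/(1+9/400) = 9499/10000 ≈ 0.949900
step 5 [5y] bond c/1=7/80: DF=(1095311/800000 − 7/80·(0.984100+0.978500+0.972400+0.949900))/(1+7/80) = 1183/1250 ≈ 0.946400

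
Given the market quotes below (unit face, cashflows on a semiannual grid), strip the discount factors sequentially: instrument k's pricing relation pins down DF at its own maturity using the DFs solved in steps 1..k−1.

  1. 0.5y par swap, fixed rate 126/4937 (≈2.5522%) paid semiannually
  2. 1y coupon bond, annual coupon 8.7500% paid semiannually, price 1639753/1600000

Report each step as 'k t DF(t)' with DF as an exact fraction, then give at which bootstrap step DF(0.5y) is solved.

1 1/2 4937/5000
2 1 1881/2000
DF(0.5y) is solved at step 1

step 1 [0.5y] swap r/2=63/4937: DF=(1 − 63/4937·(0))/(1+63/4937) = 4937/5000 ≈ 0.987400
step 2 [1y] bond c/2=7/160: DF=(1639753/1600000 − 7/160·(0.987400))/(1+7/160) = 1881/2000 ≈ 0.940500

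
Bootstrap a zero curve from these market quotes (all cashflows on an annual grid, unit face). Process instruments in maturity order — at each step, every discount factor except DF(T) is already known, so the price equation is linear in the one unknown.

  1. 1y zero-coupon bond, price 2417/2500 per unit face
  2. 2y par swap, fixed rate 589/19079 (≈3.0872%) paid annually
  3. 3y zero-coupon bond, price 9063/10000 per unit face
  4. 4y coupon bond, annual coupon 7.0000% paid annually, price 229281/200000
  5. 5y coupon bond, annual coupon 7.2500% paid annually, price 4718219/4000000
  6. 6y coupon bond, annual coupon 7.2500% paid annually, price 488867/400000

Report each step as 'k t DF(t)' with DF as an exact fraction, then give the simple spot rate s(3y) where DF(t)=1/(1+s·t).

step 1 [1y] zero: DF = P = 2417/2500 ≈ 0.966800
step 2 [2y] swap r/1=589/19079: DF=(1 − 589/19079·(0.966800))/(1+589/19079) = 9411/10000 ≈ 0.941100
step 3 [3y] zero: DF = P = 9063/10000 ≈ 0.906300
step 4 [4y] bond c/1=7/100: DF=(229281/200000 − 7/100·(0.966800+0.941100+0.906300))/(1+7/100) = 8873/10000 ≈ 0.887300
step 5 [5y] bond c/1=29/400: DF=(4718219/4000000 − 29/400·(0.966800+0.941100+0.906300+0.887300))/(1+29/400) = 531/625 ≈ 0.849600
step 6 [6y] bond c/1=29/400: DF=(488867/400000 − 29/400·(0.966800+0.941100+0.906300+0.887300+0.849600))/(1+29/400) = 8319/10000 ≈ 0.831900

1 1 2417/2500
2 2 9411/10000
3 3 9063/10000
4 4 8873/10000
5 5 531/625
6 6 8319/10000
s(3y) = (1/(9063/10000) − 1)/(3) = 937/27189 ≈ 3.4462%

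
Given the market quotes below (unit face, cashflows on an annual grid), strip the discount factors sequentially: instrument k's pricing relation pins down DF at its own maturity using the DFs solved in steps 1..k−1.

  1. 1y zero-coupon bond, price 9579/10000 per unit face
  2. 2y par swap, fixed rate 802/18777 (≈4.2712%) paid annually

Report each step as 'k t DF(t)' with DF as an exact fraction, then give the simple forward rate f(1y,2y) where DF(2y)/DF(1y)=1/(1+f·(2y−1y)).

step 1 [1y] zero: DF = P = 9579/10000 ≈ 0.957900
step 2 [2y] swap r/1=802/18777: DF=(1 − 802/18777·(0.957900))/(1+802/18777) = 4599/5000 ≈ 0.919800

1 1 9579/10000
2 2 4599/5000
f(1y,2y) = ((9579/10000)/(4599/5000) − 1)/(1) = 127/3066 ≈ 4.1422%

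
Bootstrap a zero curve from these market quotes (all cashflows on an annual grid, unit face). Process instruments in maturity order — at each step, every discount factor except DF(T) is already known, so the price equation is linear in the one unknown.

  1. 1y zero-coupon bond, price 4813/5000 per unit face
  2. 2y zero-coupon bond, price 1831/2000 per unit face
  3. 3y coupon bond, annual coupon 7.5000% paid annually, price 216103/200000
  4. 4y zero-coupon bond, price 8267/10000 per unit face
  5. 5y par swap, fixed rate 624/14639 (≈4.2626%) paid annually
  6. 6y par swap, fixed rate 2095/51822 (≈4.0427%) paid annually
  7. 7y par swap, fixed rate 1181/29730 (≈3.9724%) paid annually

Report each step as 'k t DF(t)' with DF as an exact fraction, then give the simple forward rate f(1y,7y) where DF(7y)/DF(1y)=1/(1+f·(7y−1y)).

1 1 4813/5000
2 2 1831/2000
3 3 8741/10000
4 4 8267/10000
5 5 508/625
6 6 1581/2000
7 7 3819/5000
f(1y,7y) = ((4813/5000)/(3819/5000) − 1)/(6) = 497/11457 ≈ 4.3380%

step 1 [1y] zero: DF = P = 4813/5000 ≈ 0.962600
step 2 [2y] zero: DF = P = 1831/2000 ≈ 0.915500
step 3 [3y] bond c/1=3/40: DF=(216103/200000 − 3/40·(0.962600+0.915500))/(1+3/40) = 8741/10000 ≈ 0.874100
step 4 [4y] zero: DF = P = 8267/10000 ≈ 0.826700
step 5 [5y] swap r/1=624/14639: DF=(1 − 624/14639·(0.962600+0.915500+0.874100+0.826700))/(1+624/14639) = 508/625 ≈ 0.812800
step 6 [6y] swap r/1=2095/51822: DF=(1 − 2095/51822·(0.962600+0.915500+0.874100+0.826700+0.812800))/(1+2095/51822) = 1581/2000 ≈ 0.790500
step 7 [7y] swap r/1=1181/29730: DF=(1 − 1181/29730·(0.962600+0.915500+0.874100+0.826700+0.812800+0.790500))/(1+1181/29730) = 3819/5000 ≈ 0.763800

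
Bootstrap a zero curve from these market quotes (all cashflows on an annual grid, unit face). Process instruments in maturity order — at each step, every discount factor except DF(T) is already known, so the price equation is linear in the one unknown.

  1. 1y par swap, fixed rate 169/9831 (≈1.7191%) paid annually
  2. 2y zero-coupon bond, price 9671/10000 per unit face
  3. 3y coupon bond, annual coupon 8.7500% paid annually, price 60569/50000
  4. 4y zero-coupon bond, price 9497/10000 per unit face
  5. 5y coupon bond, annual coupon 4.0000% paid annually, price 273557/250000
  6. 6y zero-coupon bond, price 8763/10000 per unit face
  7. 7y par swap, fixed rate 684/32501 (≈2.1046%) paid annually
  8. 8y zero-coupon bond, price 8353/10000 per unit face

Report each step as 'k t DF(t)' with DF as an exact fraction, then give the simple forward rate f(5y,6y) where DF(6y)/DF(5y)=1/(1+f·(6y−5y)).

step 1 [1y] swap r/1=169/9831: DF=(1 − 169/9831·(0))/(1+169/9831) = 9831/10000 ≈ 0.983100
step 2 [2y] zero: DF = P = 9671/10000 ≈ 0.967100
step 3 [3y] bond c/1=7/80: DF=(60569/50000 − 7/80·(0.983100+0.967100))/(1+7/80) = 957/1000 ≈ 0.957000
step 4 [4y] zero: DF = P = 9497/10000 ≈ 0.949700
step 5 [5y] bond c/1=1/25: DF=(273557/250000 − 1/25·(0.983100+0.967100+0.957000+0.949700))/(1+1/25) = 4519/5000 ≈ 0.903800
step 6 [6y] zero: DF = P = 8763/10000 ≈ 0.876300
step 7 [7y] swap r/1=684/32501: DF=(1 − 684/32501·(0.983100+0.967100+0.957000+0.949700+0.903800+0.876300))/(1+684/32501) = 1079/1250 ≈ 0.863200
step 8 [8y] zero: DF = P = 8353/10000 ≈ 0.835300

1 1 9831/10000
2 2 9671/10000
3 3 957/1000
4 4 9497/10000
5 5 4519/5000
6 6 8763/10000
7 7 1079/1250
8 8 8353/10000
f(5y,6y) = ((4519/5000)/(8763/10000) − 1)/(1) = 275/8763 ≈ 3.1382%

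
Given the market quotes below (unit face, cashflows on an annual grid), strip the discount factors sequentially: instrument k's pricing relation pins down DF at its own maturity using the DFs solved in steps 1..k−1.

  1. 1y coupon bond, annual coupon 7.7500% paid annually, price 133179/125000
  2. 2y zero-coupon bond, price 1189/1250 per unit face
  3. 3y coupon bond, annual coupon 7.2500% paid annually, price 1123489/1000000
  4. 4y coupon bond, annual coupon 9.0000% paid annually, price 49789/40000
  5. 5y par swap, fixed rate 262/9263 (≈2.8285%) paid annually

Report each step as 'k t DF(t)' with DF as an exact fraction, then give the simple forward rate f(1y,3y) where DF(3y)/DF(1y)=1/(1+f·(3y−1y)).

1 1 618/625
2 2 1189/1250
3 3 2291/2500
4 4 9061/10000
5 5 869/1000
f(1y,3y) = ((618/625)/(2291/2500) − 1)/(2) = 181/4582 ≈ 3.9502%

step 1 [1y] bond c/1=31/400: DF=(133179/125000 − 31/400·(0))/(1+31/400) = 618/625 ≈ 0.988800
step 2 [2y] zero: DF = P = 1189/1250 ≈ 0.951200
step 3 [3y] bond c/1=29/400: DF=(1123489/1000000 − 29/400·(0.988800+0.951200))/(1+29/400) = 2291/2500 ≈ 0.916400
step 4 [4y] bond c/1=9/100: DF=(49789/40000 − 9/100·(0.988800+0.951200+0.916400))/(1+9/100) = 9061/10000 ≈ 0.906100
step 5 [5y] swap r/1=262/9263: DF=(1 − 262/9263·(0.988800+0.951200+0.916400+0.906100))/(1+262/9263) = 869/1000 ≈ 0.869000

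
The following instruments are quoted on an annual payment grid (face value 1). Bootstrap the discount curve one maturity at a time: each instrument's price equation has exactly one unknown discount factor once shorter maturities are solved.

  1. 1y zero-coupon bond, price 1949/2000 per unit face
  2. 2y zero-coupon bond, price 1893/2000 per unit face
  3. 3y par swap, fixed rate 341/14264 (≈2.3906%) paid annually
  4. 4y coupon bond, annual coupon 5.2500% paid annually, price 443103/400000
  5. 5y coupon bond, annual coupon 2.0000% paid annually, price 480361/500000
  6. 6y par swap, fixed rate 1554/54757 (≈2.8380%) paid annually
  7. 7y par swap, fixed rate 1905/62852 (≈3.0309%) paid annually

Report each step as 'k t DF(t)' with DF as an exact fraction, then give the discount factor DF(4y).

step 1 [1y] zero: DF = P = 1949/2000 ≈ 0.974500
step 2 [2y] zero: DF = P = 1893/2000 ≈ 0.946500
step 3 [3y] swap r/1=341/14264: DF=(1 − 341/14264·(0.974500+0.946500))/(1+341/14264) = 4659/5000 ≈ 0.931800
step 4 [4y] bond c/1=21/400: DF=(443103/400000 − 21/400·(0.974500+0.946500+0.931800))/(1+21/400) = 4551/5000 ≈ 0.910200
step 5 [5y] bond c/1=1/50: DF=(480361/500000 − 1/50·(0.974500+0.946500+0.931800+0.910200))/(1+1/50) = 8681/10000 ≈ 0.868100
step 6 [6y] swap r/1=1554/54757: DF=(1 − 1554/54757·(0.974500+0.946500+0.931800+0.910200+0.868100))/(1+1554/54757) = 4223/5000 ≈ 0.844600
step 7 [7y] swap r/1=1905/62852: DF=(1 − 1905/62852·(0.974500+0.946500+0.931800+0.910200+0.868100+0.844600))/(1+1905/62852) = 1619/2000 ≈ 0.809500

1 1 1949/2000
2 2 1893/2000
3 3 4659/5000
4 4 4551/5000
5 5 8681/10000
6 6 4223/5000
7 7 1619/2000
DF(4y) = 4551/5000 ≈ 0.910200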